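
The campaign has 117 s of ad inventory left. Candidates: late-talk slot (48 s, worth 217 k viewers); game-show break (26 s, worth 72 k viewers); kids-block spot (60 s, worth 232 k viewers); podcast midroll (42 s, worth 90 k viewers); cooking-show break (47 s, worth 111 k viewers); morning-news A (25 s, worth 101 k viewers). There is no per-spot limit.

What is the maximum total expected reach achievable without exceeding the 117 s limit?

Density check — late-talk slot 4.52, morning-news A 4.04, kids-block spot 3.87 are the best per s.
A density-first pass picks 2×late-talk slot — 434 at 96 s.
The 48 s tied up in late-talk slot is better spent on kids-block spot — total rises to 449 (108 s).

449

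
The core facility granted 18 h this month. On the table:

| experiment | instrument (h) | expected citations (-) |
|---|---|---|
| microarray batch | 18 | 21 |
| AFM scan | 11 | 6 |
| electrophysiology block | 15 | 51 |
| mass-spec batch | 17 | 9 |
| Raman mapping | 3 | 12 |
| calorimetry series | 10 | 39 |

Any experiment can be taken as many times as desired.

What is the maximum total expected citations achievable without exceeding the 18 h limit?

Density check — Raman mapping 4.00, calorimetry series 3.90, electrophysiology block 3.40 are the best per h.
The ratio ordering already packs tightly: 6×Raman mapping, 18 h, 72.
That's the maximum — no swap from here does better than 72.

72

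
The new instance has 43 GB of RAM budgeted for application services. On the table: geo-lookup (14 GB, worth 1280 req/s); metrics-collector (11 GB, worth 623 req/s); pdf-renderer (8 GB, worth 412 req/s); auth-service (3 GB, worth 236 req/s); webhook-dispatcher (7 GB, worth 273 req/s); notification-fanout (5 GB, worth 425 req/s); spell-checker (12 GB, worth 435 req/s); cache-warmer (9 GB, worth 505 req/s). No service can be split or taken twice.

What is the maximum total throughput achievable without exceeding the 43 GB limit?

3069

By throughput per GB: geo-lookup 91.43, notification-fanout 85.00, auth-service 78.67, metrics-collector 56.64 lead.
Taking geo-lookup + metrics-collector + auth-service + notification-fanout + cache-warmer: 42 GB used, 3069 in throughput.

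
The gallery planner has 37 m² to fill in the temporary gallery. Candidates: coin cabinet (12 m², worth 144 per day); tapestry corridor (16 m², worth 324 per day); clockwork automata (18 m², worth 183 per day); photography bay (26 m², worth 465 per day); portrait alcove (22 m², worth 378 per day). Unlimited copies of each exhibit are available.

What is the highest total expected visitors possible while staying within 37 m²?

648

The ratio ordering already packs tightly: 2×tapestry corridor, 32 m², 648.
The spare 5 m² is too small for any remaining exhibit, and no exchange beats 648.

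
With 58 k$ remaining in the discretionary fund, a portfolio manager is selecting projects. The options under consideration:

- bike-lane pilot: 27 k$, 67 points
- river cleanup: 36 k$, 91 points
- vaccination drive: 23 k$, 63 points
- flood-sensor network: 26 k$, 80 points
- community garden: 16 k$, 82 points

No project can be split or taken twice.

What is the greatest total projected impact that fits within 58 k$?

173

Ranking by ratio (projected impact/k$): community garden 5.12, flood-sensor network 3.08, vaccination drive 2.74, river cleanup 2.53.
Greedy by ratio would take flood-sensor network + community garden: 42 k$ used, total 162.
Replace flood-sensor network with river cleanup: the trade gains 11 net, giving 173 at 52 k$.
The spare 6 k$ is too small for any remaining project, and no exchange beats 173.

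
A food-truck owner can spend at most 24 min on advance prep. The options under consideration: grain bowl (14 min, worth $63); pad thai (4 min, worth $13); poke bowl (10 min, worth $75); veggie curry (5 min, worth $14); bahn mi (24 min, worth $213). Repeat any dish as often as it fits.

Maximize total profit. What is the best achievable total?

Density check — bahn mi 8.88, poke bowl 7.50, grain bowl 4.50 are the best per min.
Best packing: bahn mi — 24 min, 213 total.
Nothing else within 24 min beats 213.

213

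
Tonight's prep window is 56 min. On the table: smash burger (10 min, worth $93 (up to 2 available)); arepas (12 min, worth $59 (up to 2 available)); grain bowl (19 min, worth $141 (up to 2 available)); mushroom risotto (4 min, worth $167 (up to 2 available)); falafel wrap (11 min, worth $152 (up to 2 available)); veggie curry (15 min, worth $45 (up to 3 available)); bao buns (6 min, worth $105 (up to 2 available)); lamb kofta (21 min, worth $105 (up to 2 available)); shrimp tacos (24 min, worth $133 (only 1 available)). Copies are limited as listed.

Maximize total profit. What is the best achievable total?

941

By profit per min: mushroom risotto 41.75, bao buns 17.50, falafel wrap 13.82 lead.
Best packing: smash burger + 2×mushroom risotto + 2×falafel wrap + 2×bao buns — 52 min, 941 total.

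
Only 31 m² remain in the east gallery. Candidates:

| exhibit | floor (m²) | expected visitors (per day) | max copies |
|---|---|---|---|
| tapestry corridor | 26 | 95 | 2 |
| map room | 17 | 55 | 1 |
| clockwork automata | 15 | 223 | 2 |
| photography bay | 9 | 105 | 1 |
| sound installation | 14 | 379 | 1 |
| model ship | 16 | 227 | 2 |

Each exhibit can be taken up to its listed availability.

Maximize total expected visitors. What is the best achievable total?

Taking the top-ratio exhibits first gives clockwork automata + sound installation for 602 (29 m²).
Replace clockwork automata with model ship: the trade gains 4 net, giving 606 at 30 m².

606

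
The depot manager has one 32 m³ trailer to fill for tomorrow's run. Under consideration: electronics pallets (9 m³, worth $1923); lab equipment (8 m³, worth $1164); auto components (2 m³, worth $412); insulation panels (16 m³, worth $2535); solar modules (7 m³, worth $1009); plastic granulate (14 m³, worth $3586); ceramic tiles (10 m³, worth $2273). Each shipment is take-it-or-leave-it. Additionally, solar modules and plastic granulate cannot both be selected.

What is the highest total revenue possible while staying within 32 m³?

7023

Filling by ratio: auto components + plastic granulate + ceramic tiles for 6271, with 6 m³ left unused.
Dropping auto components frees 2 m³; slotting in lab equipment (8 m³) lifts the total to 7023 at 32 m³.
Next best is electronics pallets + lab equipment + plastic granulate at 6673 (31 m³) — short by 350.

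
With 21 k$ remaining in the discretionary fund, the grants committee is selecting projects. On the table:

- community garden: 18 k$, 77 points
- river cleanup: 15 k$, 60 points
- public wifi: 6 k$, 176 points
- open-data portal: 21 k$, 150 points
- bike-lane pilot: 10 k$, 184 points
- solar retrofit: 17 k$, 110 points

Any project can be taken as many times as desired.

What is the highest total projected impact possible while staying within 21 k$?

528

Density check — public wifi 29.33, bike-lane pilot 18.40, open-data portal 7.14, solar retrofit 6.47 are the best per k$.
Taking 3×public wifi: 18 k$ used, 528 in projected impact.
That's the maximum — no swap from here does better than 528.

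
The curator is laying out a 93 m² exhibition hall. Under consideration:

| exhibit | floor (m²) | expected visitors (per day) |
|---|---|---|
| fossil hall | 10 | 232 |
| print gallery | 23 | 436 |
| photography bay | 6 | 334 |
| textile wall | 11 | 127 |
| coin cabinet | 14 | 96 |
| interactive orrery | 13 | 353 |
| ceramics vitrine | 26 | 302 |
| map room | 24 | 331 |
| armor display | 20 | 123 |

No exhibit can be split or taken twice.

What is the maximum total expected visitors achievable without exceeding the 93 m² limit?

Fossil hall + print gallery + photography bay + textile wall + interactive orrery + map room uses 87 of the 93 m² and totals 1813.
An exhaustive check of the 512 subsets confirms 1813.

1813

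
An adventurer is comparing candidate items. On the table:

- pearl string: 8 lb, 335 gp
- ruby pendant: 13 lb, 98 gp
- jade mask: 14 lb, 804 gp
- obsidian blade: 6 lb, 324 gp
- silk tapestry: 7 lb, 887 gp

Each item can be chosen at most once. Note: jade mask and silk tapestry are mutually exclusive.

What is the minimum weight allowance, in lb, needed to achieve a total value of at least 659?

Minimise lb subject to total value ≥ 659.
silk tapestry: 887 value at 7 lb.
Any bundle with less than 7 lb falls short of 659.

7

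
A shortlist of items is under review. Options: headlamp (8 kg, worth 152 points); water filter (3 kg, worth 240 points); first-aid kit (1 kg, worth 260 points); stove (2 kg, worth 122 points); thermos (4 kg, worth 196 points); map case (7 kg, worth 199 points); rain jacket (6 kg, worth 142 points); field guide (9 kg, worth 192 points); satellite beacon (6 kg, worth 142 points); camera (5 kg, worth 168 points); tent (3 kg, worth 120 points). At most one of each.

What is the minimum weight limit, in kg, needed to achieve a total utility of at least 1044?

18

Look for the lowest-weight combination reaching 1044.
water filter + first-aid kit + stove + thermos + camera + tent: 1106 utility at 18 kg.
No combination under 18 kg hits 1044.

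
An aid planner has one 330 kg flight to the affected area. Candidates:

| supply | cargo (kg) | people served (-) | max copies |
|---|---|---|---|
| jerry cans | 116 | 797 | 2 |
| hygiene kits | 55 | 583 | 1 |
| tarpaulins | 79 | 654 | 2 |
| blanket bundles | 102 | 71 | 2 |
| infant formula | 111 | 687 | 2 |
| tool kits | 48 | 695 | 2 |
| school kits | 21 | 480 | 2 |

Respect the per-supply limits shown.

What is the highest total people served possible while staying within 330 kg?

A density-first pass picks hygiene kits + tarpaulins + 2×tool kits + 2×school kits — 3587 at 272 kg.
The 21 kg tied up in school kits is better spent on tarpaulins — total rises to 3761 (330 kg).
That's the maximum — no swap from here does better than 3761.

3761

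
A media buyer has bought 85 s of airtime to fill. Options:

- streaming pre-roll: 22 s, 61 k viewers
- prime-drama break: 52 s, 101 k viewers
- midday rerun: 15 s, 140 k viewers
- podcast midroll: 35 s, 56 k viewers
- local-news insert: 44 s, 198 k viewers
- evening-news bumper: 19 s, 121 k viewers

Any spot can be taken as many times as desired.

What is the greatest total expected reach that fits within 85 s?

Taking 5×midday rerun: 75 s used, 700 in expected reach.
No other feasible combination exceeds 700.

700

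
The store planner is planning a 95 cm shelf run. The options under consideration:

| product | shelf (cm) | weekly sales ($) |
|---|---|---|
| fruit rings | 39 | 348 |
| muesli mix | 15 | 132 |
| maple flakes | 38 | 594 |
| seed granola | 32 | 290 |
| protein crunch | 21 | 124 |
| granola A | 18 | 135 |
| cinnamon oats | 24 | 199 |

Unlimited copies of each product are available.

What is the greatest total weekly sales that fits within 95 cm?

1323

Filling by ratio: muesli mix + 2×maple flakes for 1320, with 4 cm left unused.
The 15 cm tied up in muesli mix is better spent on granola A — total rises to 1323 (94 cm).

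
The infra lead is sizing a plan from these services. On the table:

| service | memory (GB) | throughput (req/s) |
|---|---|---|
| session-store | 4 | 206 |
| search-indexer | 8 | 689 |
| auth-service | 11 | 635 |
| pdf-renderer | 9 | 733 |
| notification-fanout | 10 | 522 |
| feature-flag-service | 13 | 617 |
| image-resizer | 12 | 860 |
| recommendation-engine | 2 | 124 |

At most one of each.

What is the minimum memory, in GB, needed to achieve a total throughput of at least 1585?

21

Look for the lowest-memory combination reaching 1585.
Taking session-store + search-indexer + pdf-renderer gives 1628 (≥ 1585) for 21 GB.
No combination under 21 GB hits 1585.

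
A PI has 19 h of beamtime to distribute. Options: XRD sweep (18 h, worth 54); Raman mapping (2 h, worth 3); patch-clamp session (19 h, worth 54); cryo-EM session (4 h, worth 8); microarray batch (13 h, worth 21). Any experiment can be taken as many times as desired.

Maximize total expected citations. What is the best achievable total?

54

XRD sweep uses 18 of the 19 h and totals 54.
That's the maximum — no swap from here does better than 54.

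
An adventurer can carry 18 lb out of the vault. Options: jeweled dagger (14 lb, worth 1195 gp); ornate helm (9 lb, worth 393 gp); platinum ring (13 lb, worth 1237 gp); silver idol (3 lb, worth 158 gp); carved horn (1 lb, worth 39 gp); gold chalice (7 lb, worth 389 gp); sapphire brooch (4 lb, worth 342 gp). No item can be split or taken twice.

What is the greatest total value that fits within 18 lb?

1618

By value per lb: platinum ring 95.15, sapphire brooch 85.50, jeweled dagger 85.36 lead.
Best packing: platinum ring + carved horn + sapphire brooch — 18 lb, 1618 total.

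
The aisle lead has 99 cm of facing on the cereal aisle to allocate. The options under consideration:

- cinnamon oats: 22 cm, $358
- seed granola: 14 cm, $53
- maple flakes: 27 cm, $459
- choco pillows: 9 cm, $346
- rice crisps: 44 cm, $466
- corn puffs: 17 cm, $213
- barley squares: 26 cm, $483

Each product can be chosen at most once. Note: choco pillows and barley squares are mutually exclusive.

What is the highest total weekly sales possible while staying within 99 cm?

Taking cinnamon oats + maple flakes + corn puffs + barley squares: 92 cm used, 1513 in weekly sales.
Nothing else feasible within 99 cm beats 1513.

1513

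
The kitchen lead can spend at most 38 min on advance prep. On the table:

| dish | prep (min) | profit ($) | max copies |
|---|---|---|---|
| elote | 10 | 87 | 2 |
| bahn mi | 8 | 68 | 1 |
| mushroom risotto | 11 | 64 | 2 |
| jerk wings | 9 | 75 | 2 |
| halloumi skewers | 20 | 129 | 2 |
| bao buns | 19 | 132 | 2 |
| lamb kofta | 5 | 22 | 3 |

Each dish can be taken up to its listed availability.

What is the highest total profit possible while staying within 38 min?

The ratio heuristic lands on 2×elote + bahn mi + jerk wings (317) but leaves 1 min idle.
Replace bahn mi with jerk wings: the trade gains 7 net, giving 324 at 38 min.

324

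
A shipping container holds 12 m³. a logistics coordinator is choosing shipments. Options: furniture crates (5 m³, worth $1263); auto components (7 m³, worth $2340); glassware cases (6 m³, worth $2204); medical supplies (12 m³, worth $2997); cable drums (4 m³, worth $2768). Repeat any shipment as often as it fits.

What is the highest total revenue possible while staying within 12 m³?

8304

Best packing: 3×cable drums — 12 m³, 8304 total.
Nothing else within 12 m³ beats 8304.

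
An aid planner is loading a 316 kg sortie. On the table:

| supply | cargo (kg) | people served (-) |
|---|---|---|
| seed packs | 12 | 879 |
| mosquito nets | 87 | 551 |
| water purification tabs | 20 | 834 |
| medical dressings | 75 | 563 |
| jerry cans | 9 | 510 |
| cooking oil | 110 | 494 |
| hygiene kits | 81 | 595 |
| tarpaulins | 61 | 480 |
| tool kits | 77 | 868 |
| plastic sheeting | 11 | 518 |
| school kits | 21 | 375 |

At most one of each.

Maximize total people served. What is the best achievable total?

The ratio heuristic lands on seed packs + water purification tabs + medical dressings + jerry cans + tarpaulins + tool kits + plastic sheeting + school kits (5027) but leaves 30 kg idle.
Replace tarpaulins with hygiene kits: the trade gains 115 net, giving 5142 at 306 kg.
Runner-up seed packs + mosquito nets + water purification tabs + medical dressings + jerry cans + tool kits + plastic sheeting + school kits tops out at 5098.

5142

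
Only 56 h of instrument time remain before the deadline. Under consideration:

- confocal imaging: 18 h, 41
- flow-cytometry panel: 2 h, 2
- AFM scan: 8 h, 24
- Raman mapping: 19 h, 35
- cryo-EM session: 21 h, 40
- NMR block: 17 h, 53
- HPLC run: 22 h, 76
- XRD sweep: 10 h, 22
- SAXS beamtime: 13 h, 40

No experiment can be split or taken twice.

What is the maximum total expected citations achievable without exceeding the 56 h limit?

171

Flow-cytometry panel + NMR block + HPLC run + SAXS beamtime uses 54 of the 56 h and totals 171.
An exhaustive check of the 512 subsets confirms 171.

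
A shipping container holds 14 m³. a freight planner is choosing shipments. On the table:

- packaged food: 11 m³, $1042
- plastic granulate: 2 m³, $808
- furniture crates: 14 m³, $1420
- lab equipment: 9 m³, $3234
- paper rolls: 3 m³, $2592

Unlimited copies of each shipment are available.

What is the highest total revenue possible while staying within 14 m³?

11176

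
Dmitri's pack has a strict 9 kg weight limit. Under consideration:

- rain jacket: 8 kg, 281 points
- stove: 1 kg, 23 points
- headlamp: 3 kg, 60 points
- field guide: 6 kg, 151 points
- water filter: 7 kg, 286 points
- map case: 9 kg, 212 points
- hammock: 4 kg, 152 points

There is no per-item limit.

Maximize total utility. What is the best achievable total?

332

Ranking by ratio (utility/kg): water filter 40.86, hammock 38.00, rain jacket 35.12.
Best packing: 2×stove + water filter — 9 kg, 332 total.
Nothing else within 9 kg beats 332.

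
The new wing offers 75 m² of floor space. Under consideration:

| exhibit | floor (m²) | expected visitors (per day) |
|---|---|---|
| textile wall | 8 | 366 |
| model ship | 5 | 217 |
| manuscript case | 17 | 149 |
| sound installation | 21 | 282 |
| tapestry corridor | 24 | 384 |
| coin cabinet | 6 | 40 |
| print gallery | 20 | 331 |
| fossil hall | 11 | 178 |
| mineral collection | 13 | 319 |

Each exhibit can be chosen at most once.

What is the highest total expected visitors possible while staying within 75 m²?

A density-first pass picks textile wall + model ship + manuscript case + print gallery + fossil hall + mineral collection — 1560 at 74 m².
Dropping manuscript case and fossil hall frees 28 m²; slotting in tapestry corridor (24 m²) lifts the total to 1617 at 70 m².

1617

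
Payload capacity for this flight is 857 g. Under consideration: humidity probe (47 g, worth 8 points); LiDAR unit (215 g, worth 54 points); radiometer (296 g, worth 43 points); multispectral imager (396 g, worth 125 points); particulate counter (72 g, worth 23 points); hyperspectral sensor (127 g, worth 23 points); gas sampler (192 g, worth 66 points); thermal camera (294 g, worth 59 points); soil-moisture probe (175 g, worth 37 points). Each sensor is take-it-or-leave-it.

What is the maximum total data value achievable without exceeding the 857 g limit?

253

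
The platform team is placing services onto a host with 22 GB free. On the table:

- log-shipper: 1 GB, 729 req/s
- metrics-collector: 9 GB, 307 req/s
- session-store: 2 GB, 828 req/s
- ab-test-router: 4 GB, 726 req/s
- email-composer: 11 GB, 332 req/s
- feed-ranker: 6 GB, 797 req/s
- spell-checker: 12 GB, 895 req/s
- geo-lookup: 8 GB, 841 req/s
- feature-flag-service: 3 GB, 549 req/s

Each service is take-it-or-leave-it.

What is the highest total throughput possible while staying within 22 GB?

3921

Taking the top-ratio services first gives log-shipper + session-store + ab-test-router + feed-ranker + feature-flag-service for 3629 (16 GB).
The 3 GB tied up in feature-flag-service is better spent on geo-lookup — total rises to 3921 (21 GB).
Every other selection either busts 22 GB or fails to beat 3921.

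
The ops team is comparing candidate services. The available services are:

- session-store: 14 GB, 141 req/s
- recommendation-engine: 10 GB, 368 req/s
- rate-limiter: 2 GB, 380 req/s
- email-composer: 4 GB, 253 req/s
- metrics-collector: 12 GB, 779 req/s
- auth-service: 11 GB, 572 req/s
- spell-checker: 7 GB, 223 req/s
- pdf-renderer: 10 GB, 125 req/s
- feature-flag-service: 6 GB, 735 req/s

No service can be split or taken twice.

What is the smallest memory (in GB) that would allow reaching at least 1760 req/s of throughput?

Look for the lowest-memory combination reaching 1760.
Taking rate-limiter + metrics-collector + feature-flag-service gives 1894 (≥ 1760) for 20 GB.
Below 20 GB the best achievable stays under 1760.

20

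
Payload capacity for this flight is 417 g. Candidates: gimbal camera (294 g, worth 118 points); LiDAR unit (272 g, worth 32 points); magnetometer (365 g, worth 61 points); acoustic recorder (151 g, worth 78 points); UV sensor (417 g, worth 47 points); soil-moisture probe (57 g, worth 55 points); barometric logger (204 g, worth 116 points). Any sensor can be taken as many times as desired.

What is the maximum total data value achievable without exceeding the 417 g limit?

385

Ranking by ratio (data value/g): soil-moisture probe 0.96, barometric logger 0.57, acoustic recorder 0.52.
7×soil-moisture probe uses 399 of the 417 g and totals 385.
Every other selection either busts 417 g or fails to beat 385.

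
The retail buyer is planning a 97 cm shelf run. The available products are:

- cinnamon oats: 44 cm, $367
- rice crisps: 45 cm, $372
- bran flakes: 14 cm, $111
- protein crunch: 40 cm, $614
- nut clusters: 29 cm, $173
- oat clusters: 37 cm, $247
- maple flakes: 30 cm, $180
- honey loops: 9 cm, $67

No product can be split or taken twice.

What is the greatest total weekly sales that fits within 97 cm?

1053

Taking the top-ratio products first gives cinnamon oats + protein crunch + honey loops for 1048 (93 cm).
The 44 cm tied up in cinnamon oats is better spent on rice crisps — total rises to 1053 (94 cm).
Nothing else within 97 cm beats 1053.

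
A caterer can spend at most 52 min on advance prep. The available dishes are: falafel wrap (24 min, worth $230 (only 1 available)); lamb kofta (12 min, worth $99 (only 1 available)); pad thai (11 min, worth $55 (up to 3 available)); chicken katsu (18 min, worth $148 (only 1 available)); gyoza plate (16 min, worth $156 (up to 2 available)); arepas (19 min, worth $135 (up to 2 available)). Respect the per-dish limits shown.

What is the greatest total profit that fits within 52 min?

By profit per min: gyoza plate 9.75, falafel wrap 9.58, lamb kofta 8.25, chicken katsu 8.22 lead.
The ratio heuristic lands on lamb kofta + 2×gyoza plate (411) but leaves 8 min idle.
Dropping gyoza plate frees 16 min; slotting in falafel wrap (24 min) lifts the total to 485 at 52 min.

485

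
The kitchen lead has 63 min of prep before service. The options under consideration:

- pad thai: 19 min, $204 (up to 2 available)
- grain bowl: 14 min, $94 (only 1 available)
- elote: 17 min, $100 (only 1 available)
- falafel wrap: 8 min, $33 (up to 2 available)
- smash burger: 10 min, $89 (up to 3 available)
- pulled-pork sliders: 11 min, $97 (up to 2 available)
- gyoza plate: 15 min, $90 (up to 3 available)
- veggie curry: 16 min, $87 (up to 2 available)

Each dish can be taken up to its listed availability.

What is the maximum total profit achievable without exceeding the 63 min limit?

A density-first pass picks 2×pad thai + 2×smash burger — 586 at 58 min.
Replace 2×smash burger with 2×pulled-pork sliders: the trade gains 16 net, giving 602 at 60 min.
Every other selection either busts 63 min or exceeds an availability limit or fails to beat 602.

602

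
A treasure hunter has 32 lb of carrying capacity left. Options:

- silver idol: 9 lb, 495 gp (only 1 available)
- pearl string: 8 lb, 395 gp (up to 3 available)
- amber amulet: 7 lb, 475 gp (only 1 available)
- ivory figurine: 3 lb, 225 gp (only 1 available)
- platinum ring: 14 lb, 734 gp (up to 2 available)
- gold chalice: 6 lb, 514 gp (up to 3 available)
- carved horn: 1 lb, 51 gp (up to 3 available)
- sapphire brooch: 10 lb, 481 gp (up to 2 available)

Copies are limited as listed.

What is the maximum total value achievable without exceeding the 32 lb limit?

2395

Amber amulet + ivory figurine + 3×gold chalice + 3×carved horn uses 31 of the 32 lb and totals 2395.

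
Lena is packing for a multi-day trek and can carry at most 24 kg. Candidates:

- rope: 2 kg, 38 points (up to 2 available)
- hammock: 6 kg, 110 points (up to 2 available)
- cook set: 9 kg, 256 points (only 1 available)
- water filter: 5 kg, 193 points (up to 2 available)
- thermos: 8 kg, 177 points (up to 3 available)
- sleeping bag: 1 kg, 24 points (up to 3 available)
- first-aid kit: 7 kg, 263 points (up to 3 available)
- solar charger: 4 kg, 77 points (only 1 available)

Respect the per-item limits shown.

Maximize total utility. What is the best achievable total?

912

Taking 2×water filter + 2×first-aid kit: 24 kg used, 912 in utility.
Every other selection either busts 24 kg or exceeds an availability limit or fails to beat 912.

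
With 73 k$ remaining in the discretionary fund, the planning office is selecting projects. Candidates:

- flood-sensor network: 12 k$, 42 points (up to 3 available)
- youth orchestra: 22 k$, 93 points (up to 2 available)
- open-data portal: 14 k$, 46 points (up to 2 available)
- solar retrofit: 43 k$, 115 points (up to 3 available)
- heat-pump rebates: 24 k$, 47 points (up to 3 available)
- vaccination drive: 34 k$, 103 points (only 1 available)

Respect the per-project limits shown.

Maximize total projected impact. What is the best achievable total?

278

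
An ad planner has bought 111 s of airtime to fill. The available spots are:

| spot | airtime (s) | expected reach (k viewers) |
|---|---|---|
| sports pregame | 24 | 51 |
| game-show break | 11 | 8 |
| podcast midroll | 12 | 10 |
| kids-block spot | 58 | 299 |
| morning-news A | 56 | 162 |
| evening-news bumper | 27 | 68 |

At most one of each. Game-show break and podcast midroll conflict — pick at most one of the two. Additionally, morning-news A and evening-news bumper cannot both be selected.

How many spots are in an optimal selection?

The maximum expected reach within 111 s is 418.
For example sports pregame + kids-block spot + evening-news bumper achieves it, using 109 s.
Every optimal selection uses 3 spots.

3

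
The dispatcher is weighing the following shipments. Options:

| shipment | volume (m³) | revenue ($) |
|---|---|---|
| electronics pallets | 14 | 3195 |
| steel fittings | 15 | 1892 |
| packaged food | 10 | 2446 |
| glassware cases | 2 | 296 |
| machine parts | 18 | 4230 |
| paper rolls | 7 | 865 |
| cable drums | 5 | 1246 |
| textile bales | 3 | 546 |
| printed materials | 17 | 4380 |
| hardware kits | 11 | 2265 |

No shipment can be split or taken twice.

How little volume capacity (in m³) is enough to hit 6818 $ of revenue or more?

27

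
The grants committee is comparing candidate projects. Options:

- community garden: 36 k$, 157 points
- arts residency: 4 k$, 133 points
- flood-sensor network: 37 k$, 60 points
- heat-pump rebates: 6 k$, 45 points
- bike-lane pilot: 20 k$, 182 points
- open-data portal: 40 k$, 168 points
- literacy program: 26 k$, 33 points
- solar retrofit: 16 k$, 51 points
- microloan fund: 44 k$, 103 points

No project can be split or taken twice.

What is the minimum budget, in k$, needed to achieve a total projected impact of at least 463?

Look for the lowest-budget combination reaching 463.
community garden + arts residency + bike-lane pilot reaches 472 using 60 k$.
Below 60 k$ the best achievable stays under 463.

60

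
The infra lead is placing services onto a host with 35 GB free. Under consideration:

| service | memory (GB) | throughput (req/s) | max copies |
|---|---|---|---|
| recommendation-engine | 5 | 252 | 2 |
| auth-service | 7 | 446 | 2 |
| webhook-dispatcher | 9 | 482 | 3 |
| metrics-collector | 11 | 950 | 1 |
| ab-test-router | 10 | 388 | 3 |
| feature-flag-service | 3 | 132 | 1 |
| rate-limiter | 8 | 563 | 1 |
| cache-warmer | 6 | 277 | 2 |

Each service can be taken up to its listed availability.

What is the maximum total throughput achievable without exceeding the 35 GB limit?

2441

Greedy by ratio would take 2×auth-service + metrics-collector + rate-limiter: 33 GB used, total 2405.
Dropping auth-service frees 7 GB; slotting in webhook-dispatcher (9 GB) lifts the total to 2441 at 35 GB.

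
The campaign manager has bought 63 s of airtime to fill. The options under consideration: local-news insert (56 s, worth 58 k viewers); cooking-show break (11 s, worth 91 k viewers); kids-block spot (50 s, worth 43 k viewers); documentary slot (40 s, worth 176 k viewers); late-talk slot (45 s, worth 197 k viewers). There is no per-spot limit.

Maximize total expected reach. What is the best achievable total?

Ranking by ratio (expected reach/s): cooking-show break 8.27, documentary slot 4.40, late-talk slot 4.38, local-news insert 1.04.
5×cooking-show break uses 55 of the 63 s and totals 455.
The spare 8 s is too small for any remaining spot, and no exchange beats 455.

455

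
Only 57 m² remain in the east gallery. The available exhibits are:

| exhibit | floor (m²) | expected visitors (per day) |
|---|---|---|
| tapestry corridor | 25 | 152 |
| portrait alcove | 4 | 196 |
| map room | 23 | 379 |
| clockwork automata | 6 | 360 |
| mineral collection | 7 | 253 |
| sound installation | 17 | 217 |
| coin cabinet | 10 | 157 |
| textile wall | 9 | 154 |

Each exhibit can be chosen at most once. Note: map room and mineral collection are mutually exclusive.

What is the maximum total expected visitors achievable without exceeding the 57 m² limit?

Ranking by ratio (expected visitors/m²): clockwork automata 60.00, portrait alcove 49.00, mineral collection 36.14, textile wall 17.11.
Portrait alcove + clockwork automata + mineral collection + sound installation + coin cabinet + textile wall uses 53 of the 57 m² and totals 1337.

1337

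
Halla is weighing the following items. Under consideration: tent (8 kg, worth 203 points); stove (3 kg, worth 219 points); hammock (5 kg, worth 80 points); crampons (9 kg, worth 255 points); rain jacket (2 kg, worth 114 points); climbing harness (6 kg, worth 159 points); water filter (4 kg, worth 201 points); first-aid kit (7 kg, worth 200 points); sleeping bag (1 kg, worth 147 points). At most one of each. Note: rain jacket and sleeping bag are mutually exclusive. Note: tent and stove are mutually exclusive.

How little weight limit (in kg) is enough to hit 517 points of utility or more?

8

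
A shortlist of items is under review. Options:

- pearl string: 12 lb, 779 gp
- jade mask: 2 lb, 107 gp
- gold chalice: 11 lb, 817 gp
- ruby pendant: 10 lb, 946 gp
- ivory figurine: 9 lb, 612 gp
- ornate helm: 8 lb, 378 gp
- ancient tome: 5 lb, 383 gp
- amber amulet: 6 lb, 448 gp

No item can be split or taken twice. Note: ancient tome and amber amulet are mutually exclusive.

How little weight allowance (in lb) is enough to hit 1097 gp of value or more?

15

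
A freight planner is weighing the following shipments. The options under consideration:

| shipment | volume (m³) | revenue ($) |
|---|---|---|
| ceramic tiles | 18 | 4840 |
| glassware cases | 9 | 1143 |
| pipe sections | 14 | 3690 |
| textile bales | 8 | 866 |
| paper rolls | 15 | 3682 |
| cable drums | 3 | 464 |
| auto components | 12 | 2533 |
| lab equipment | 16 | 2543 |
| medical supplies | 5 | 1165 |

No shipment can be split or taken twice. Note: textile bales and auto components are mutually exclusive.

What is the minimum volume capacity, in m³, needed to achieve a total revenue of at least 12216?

49

Look for the lowest-volume combination reaching 12216.
Taking ceramic tiles + pipe sections + auto components + medical supplies gives 12228 (≥ 12216) for 49 m³.
Below 49 m³ the best achievable stays under 12216.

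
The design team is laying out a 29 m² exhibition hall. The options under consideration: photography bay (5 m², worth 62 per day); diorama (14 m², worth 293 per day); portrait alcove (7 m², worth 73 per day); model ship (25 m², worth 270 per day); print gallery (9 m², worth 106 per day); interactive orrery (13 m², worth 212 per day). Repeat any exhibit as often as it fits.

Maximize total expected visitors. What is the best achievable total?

Ranking by ratio (expected visitors/m²): diorama 20.93, interactive orrery 16.31, photography bay 12.40.
Taking 2×diorama: 28 m² used, 586 in expected visitors.
The spare 1 m² is too small for any remaining exhibit, and no exchange beats 586.

586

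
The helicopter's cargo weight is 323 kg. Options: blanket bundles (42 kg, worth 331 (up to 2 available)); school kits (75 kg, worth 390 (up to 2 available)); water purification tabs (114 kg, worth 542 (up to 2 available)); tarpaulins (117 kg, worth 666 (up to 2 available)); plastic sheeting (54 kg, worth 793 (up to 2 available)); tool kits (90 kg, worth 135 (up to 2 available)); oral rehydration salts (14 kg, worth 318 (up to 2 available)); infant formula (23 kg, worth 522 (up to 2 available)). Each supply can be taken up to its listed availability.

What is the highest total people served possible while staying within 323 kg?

3987

Taking the top-ratio supplies first gives 2×blanket bundles + 2×plastic sheeting + 2×oral rehydration salts + 2×infant formula for 3928 (266 kg).
The 42 kg tied up in blanket bundles is better spent on school kits — total rises to 3987 (299 kg).
Nothing else within 323 kg beats 3987.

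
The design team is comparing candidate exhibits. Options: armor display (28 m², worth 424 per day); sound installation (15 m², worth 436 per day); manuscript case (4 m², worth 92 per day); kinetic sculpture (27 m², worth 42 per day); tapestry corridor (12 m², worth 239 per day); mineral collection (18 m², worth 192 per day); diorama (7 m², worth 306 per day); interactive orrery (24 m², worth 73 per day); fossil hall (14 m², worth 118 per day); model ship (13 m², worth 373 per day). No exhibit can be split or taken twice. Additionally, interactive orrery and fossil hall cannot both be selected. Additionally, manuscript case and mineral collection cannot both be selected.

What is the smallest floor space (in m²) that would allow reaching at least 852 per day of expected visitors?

32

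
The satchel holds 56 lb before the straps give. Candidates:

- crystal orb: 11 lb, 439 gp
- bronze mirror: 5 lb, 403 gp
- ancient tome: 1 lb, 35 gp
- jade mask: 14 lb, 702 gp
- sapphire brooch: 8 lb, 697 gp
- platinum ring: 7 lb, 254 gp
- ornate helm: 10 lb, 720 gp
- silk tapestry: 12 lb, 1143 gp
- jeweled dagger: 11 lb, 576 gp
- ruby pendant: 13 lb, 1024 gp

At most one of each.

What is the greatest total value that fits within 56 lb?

Ranking by ratio (value/lb): silk tapestry 95.25, sapphire brooch 87.12, bronze mirror 80.60, ruby pendant 78.77.
Bronze mirror + ancient tome + sapphire brooch + platinum ring + ornate helm + silk tapestry + ruby pendant uses 56 of the 56 lb and totals 4276.
Nothing else within 56 lb beats 4276.

4276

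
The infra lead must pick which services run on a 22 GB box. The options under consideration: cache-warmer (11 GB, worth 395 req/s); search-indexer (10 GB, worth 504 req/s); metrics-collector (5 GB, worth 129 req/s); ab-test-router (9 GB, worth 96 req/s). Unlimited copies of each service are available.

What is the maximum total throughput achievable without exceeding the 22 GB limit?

1008

2×search-indexer uses 20 of the 22 GB and totals 1008.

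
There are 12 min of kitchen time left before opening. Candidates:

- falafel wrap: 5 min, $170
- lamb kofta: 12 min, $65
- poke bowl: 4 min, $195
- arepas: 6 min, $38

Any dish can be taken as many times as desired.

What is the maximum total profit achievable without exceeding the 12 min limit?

Best packing: 3×poke bowl — 12 min, 585 total.

585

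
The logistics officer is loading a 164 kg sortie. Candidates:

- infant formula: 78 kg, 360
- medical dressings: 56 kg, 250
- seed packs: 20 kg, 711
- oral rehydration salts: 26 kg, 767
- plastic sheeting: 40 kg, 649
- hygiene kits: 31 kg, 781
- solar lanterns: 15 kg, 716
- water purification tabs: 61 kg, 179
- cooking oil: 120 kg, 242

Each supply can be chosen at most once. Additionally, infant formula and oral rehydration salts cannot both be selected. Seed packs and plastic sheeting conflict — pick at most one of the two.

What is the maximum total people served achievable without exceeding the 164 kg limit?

3225

Medical dressings + seed packs + oral rehydration salts + hygiene kits + solar lanterns uses 148 of the 164 kg and totals 3225.
The closest alternative, seed packs + oral rehydration salts + hygiene kits + solar lanterns + water purification tabs, reaches only 3154.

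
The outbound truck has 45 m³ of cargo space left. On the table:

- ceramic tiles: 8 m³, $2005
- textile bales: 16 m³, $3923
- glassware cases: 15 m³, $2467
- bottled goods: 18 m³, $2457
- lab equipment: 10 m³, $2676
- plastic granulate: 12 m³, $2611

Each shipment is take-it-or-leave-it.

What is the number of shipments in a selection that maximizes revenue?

4

The maximum revenue within 45 m³ is 9759.
For example ceramic tiles + glassware cases + lab equipment + plastic granulate achieves it, using 45 m³.
All optima have 4 shipments.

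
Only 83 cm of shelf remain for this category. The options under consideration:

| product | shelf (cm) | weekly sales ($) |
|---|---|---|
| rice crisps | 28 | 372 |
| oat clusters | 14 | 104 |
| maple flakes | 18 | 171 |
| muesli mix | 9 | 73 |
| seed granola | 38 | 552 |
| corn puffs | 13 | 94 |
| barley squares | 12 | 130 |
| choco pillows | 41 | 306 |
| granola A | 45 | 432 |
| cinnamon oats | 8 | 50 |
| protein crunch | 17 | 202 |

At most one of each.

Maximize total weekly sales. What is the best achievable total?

1126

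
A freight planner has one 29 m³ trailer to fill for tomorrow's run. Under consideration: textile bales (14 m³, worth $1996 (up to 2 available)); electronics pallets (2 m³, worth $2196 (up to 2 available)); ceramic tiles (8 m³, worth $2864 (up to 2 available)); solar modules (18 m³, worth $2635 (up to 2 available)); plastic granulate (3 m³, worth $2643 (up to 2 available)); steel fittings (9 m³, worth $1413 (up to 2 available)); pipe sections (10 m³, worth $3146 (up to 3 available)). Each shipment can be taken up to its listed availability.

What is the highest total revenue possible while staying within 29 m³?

Greedy by ratio would take 2×electronics pallets + 2×ceramic tiles + 2×plastic granulate: 26 m³ used, total 15406.
The 8 m³ tied up in ceramic tiles is better spent on pipe sections — total rises to 15688 (28 m³).
That's the maximum — no swap from here does better than 15688.

15688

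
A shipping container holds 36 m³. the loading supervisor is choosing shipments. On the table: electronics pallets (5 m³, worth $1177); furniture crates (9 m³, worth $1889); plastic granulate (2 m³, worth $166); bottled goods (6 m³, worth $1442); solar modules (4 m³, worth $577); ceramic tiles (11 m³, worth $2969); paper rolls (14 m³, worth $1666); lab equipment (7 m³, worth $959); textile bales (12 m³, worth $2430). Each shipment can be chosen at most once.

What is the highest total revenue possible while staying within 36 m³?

8184

Density check — ceramic tiles 269.91, bottled goods 240.33, electronics pallets 235.40, furniture crates 209.89 are the best per m³.
Filling by ratio: electronics pallets + furniture crates + bottled goods + solar modules + ceramic tiles for 8054, with 1 m³ left unused.
Dropping furniture crates and solar modules frees 13 m³; slotting in plastic granulate + textile bales (14 m³) lifts the total to 8184 at 36 m³.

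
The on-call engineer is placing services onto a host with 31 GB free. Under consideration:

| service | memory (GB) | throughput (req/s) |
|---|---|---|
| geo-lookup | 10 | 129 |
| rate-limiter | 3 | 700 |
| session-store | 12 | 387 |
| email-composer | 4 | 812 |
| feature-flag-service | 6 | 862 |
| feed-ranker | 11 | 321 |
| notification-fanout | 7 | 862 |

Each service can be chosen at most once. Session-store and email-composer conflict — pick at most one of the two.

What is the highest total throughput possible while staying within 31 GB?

3557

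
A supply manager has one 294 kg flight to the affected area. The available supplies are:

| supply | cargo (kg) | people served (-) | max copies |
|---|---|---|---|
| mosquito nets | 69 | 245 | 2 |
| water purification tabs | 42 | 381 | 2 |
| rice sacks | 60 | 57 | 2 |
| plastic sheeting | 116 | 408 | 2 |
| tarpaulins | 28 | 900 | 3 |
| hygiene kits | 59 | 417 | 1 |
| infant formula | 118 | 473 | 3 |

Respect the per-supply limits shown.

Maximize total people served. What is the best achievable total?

3936

Taking 2×water purification tabs + rice sacks + 3×tarpaulins + hygiene kits: 287 kg used, 3936 in people served.
Nothing else within 294 kg beats 3936.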